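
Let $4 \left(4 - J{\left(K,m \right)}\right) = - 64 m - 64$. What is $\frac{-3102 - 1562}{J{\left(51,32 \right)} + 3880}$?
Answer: $- \frac{1166}{1103} \approx -1.0571$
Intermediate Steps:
$J{\left(K,m \right)} = 20 + 16 m$ ($J{\left(K,m \right)} = 4 - \frac{- 64 m - 64}{4} = 4 - \frac{-64 - 64 m}{4} = 4 + \left(16 + 16 m\right) = 20 + 16 m$)
$\frac{-3102 - 1562}{J{\left(51,32 \right)} + 3880} = \frac{-3102 - 1562}{\left(20 + 16 \cdot 32\right) + 3880} = - \frac{4664}{\left(20 + 512\right) + 3880} = - \frac{4664}{532 + 3880} = - \frac{4664}{4412} = \left(-4664\right) \frac{1}{4412} = - \frac{1166}{1103}$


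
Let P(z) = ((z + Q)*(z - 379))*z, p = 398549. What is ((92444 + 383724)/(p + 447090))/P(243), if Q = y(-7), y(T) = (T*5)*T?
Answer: -59521/1704747337992 ≈ -3.4915e-8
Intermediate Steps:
y(T) = 5*T² (y(T) = (5*T)*T = 5*T²)
Q = 245 (Q = 5*(-7)² = 5*49 = 245)
P(z) = z*(-379 + z)*(245 + z) (P(z) = ((z + 245)*(z - 379))*z = ((245 + z)*(-379 + z))*z = ((-379 + z)*(245 + z))*z = z*(-379 + z)*(245 + z))
((92444 + 383724)/(p + 447090))/P(243) = ((92444 + 383724)/(398549 + 447090))/((243*(-92855 + 243² - 134*243))) = (476168/845639)/((243*(-92855 + 59049 - 32562))) = (476168*(1/845639))/((243*(-66368))) = (476168/845639)/(-16127424) = (476168/845639)*(-1/16127424) = -59521/1704747337992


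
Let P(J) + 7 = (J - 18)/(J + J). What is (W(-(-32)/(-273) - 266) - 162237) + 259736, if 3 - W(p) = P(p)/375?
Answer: 1328160291134/13621875 ≈ 97502.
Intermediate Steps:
P(J) = -7 + (-18 + J)/(2*J) (P(J) = -7 + (J - 18)/(J + J) = -7 + (-18 + J)/((2*J)) = -7 + (-18 + J)*(1/(2*J)) = -7 + (-18 + J)/(2*J))
W(p) = 2263/750 + 3/(125*p) (W(p) = 3 - (-13/2 - 9/p)/375 = 3 - (-13/750 - 3/(125*p)) = 3 + (13/750 + 3/(125*p)) = 2263/750 + 3/(125*p))
(W(-(-32)/(-273) - 266) - 162237) + 259736 = ((18 + 2263*(-(-32)/(-273) - 266))/(750*(-(-32)/(-273) - 266)) - 162237) + 259736 = ((18 + 2263*(-(-32)*(-1)/273 - 266))/(750*(-(-32)*(-1)/273 - 266)) - 162237) + 259736 = ((18 + 2263*(-1*32/273 - 266))/(750*(-1*32/273 - 266)) - 162237) + 259736 = ((18 + 2263*(-32/273 - 266))/(750*(-32/273 - 266)) - 162237) + 259736 = ((18 + 2263*(-72650/273))/(750*(-72650/273)) - 162237) + 259736 = ((1/750)*(-273/72650)*(18 - 164406950/273) - 162237) + 259736 = ((1/750)*(-273/72650)*(-164402036/273) - 162237) + 259736 = (41100509/13621875 - 162237) + 259736 = -2209931033866/13621875 + 259736 = 1328160291134/13621875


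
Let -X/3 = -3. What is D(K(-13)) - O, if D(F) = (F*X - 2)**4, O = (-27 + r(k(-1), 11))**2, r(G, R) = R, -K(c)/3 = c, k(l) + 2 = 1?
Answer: 14835483345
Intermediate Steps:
X = 9 (X = -3*(-3) = 9)
k(l) = -1 (k(l) = -2 + 1 = -1)
K(c) = -3*c
O = 256 (O = (-27 + 11)**2 = (-16)**2 = 256)
D(F) = (-2 + 9*F)**4 (D(F) = (F*9 - 2)**4 = (9*F - 2)**4 = (-2 + 9*F)**4)
D(K(-13)) - O = (-2 + 9*(-3*(-13)))**4 - 1*256 = (-2 + 9*39)**4 - 256 = (-2 + 351)**4 - 256 = 349**4 - 256 = 14835483601 - 256 = 14835483345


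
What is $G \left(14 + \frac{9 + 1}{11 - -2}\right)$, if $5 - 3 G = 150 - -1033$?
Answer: $- \frac{75392}{13} \approx -5799.4$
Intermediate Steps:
$G = - \frac{1178}{3}$ ($G = \frac{5}{3} - \frac{150 - -1033}{3} = \frac{5}{3} - \frac{150 + 1033}{3} = \frac{5}{3} - \frac{1183}{3} = - \frac{1178}{3} \approx -392.67$)
$G \left(14 + \frac{9 + 1}{11 - -2}\right) = - \frac{1178 \left(14 + \frac{9 + 1}{11 - -2}\right)}{3} = - \frac{1178 \left(14 + \frac{10}{11 + 2}\right)}{3} = - \frac{1178 \left(14 + \frac{10}{13}\right)}{3} = \left(- \frac{1178}{3}\right) \frac{192}{13} = - \frac{75392}{13}$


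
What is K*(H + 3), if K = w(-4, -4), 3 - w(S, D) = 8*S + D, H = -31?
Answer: -1092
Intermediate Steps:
w(S, D) = 3 - D - 8*S (w(S, D) = 3 - (8*S + D) = 3 - (D + 8*S) = 3 + (-D - 8*S) = 3 - D - 8*S)
K = 39 (K = 3 - 1*(-4) - 8*(-4) = 3 + 4 + 32 = 39)
K*(H + 3) = 39*(-31 + 3) = 39*(-28) = -1092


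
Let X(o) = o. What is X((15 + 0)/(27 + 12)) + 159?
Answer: 2072/13 ≈ 159.38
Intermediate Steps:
X((15 + 0)/(27 + 12)) + 159 = (15 + 0)/(27 + 12) + 159 = 15/39 + 159 = 15*(1/39) + 159 = 5/13 + 159 = 2072/13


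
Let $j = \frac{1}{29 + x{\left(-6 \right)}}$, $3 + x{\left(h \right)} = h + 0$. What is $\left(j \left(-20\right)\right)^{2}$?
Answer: $1$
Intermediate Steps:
$x{\left(h \right)} = -3 + h$ ($x{\left(h \right)} = -3 + \left(h + 0\right) = -3 + h$)
$j = \frac{1}{20}$ ($j = \frac{1}{29 - 9} = \frac{1}{20} \approx 0.05$)
$\left(j \left(-20\right)\right)^{2} = \left(\frac{1}{20} \left(-20\right)\right)^{2} = \left(-1\right)^{2} = 1$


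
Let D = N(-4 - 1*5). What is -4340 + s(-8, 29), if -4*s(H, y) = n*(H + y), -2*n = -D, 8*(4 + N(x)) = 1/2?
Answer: -554197/128 ≈ -4329.7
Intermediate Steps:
N(x) = -63/16 (N(x) = -4 + (⅛)/2 = -4 + (⅛)*(½) = -4 + 1/16 = -63/16)
D = -63/16 ≈ -3.9375
n = -63/32 (n = -(-1)*(-63)/(2*16) = -½*63/16 = -63/32 ≈ -1.9688)
s(H, y) = 63*H/128 + 63*y/128 (s(H, y) = -(-63)*(H + y)/128 = -(-63*H/32 - 63*y/32)/4 = 63*H/128 + 63*y/128)
-4340 + s(-8, 29) = -4340 + ((63/128)*(-8) + (63/128)*29) = -4340 + (-63/16 + 1827/128) = -4340 + 1323/128 = -554197/128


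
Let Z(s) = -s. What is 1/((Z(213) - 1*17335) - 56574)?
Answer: -1/74122 ≈ -1.3491e-5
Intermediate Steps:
1/((Z(213) - 1*17335) - 56574) = 1/((-1*213 - 1*17335) - 56574) = 1/((-213 - 17335) - 56574) = 1/(-17548 - 56574) = 1/(-74122) = -1/74122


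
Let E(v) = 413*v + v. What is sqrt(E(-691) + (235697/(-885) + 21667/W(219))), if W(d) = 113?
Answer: 2*I*sqrt(715442991261045)/100005 ≈ 534.93*I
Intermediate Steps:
E(v) = 414*v
sqrt(E(-691) + (235697/(-885) + 21667/W(219))) = sqrt(414*(-691) + (235697/(-885) + 21667/113)) = sqrt(-286074 + (235697*(-1/885) + 21667*(1/113))) = sqrt(-286074 + (-235697/885 + 21667/113)) = sqrt(-286074 - 7458466/100005) = sqrt(-28616288836/100005) = 2*I*sqrt(715442991261045)/100005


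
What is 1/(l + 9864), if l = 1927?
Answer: 1/11791 ≈ 8.4810e-5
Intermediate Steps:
1/(l + 9864) = 1/(1927 + 9864) = 1/11791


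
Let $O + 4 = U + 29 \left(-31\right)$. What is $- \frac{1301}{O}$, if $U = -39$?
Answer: $\frac{1301}{942} \approx 1.3811$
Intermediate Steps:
$O = -942$ ($O = -4 + \left(-39 + 29 \left(-31\right)\right) = -4 - 938 = -942$)
$- \frac{1301}{O} = - \frac{1301}{-942} = \left(-1301\right) \left(- \frac{1}{942}\right) = \frac{1301}{942}$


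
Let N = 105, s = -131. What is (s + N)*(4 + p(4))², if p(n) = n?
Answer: -1664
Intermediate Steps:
(s + N)*(4 + p(4))² = (-131 + 105)*(4 + 4)² = -26*8² = -26*64 = -1664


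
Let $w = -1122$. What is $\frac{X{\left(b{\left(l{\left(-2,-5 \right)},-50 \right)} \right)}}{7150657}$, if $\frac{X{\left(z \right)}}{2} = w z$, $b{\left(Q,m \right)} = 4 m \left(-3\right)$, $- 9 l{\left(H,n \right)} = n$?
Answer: $- \frac{1346400}{7150657} \approx -0.18829$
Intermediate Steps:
$l{\left(H,n \right)} = - \frac{n}{9}$
$b{\left(Q,m \right)} = - 12 m$
$X{\left(z \right)} = - 2244 z$ ($X{\left(z \right)} = 2 \left(- 1122 z\right) = - 2244 z$)
$\frac{X{\left(b{\left(l{\left(-2,-5 \right)},-50 \right)} \right)}}{7150657} = \frac{\left(-2244\right) \left(\left(-12\right) \left(-50\right)\right)}{7150657} = \left(-2244\right) 600 \cdot \frac{1}{7150657} = \left(-1346400\right) \frac{1}{7150657} = - \frac{1346400}{7150657}$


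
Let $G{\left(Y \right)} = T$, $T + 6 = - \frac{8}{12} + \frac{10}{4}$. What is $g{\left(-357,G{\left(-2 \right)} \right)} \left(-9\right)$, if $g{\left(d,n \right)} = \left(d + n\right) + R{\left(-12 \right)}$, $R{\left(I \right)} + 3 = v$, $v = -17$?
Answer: $\frac{6861}{2} \approx 3430.5$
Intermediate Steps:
$T = - \frac{25}{6}$ ($T = -6 + \left(- \frac{8}{12} + \frac{10}{4}\right) = -6 + \left(\left(-8\right) \frac{1}{12} + 10 \cdot \frac{1}{4}\right) = -6 + \left(- \frac{2}{3} + \frac{5}{2}\right) = -6 + \frac{11}{6} = - \frac{25}{6} \approx -4.1667$)
$R{\left(I \right)} = -20$ ($R{\left(I \right)} = -3 - 17 = -20$)
$G{\left(Y \right)} = - \frac{25}{6}$
$g{\left(d,n \right)} = -20 + d + n$ ($g{\left(d,n \right)} = \left(d + n\right) - 20 = -20 + d + n$)
$g{\left(-357,G{\left(-2 \right)} \right)} \left(-9\right) = \left(-20 - 357 - \frac{25}{6}\right) \left(-9\right) = \left(- \frac{2287}{6}\right) \left(-9\right) = \frac{6861}{2}$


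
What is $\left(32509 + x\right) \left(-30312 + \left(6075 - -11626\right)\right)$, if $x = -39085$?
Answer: $82929936$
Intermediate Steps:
$\left(32509 + x\right) \left(-30312 + \left(6075 - -11626\right)\right) = \left(32509 - 39085\right) \left(-30312 + \left(6075 - -11626\right)\right) = - 6576 \left(-30312 + \left(6075 + 11626\right)\right) = - 6576 \left(-30312 + 17701\right) = \left(-6576\right) \left(-12611\right) = 82929936$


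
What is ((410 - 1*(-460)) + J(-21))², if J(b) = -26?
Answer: 712336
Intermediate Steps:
((410 - 1*(-460)) + J(-21))² = ((410 - 1*(-460)) - 26)² = ((410 + 460) - 26)² = (870 - 26)² = 844² = 712336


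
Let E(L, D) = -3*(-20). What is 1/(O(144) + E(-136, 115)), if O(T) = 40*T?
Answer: 1/5820 ≈ 0.00017182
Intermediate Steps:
E(L, D) = 60
1/(O(144) + E(-136, 115)) = 1/(40*144 + 60) = 1/(5760 + 60) = 1/5820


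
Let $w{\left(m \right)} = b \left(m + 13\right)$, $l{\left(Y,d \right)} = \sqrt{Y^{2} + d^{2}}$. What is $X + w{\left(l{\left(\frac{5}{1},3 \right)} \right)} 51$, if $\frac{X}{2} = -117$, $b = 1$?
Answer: $429 + 51 \sqrt{34} \approx 726.38$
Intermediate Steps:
$X = -234$ ($X = 2 \left(-117\right) = -234$)
$w{\left(m \right)} = 13 + m$ ($w{\left(m \right)} = 1 \left(m + 13\right) = 1 \left(13 + m\right) = 13 + m$)
$X + w{\left(l{\left(\frac{5}{1},3 \right)} \right)} 51 = -234 + \left(13 + \sqrt{\left(\frac{5}{1}\right)^{2} + 3^{2}}\right) 51 = -234 + \left(13 + \sqrt{\left(5 \cdot 1\right)^{2} + 9}\right) 51 = -234 + \left(13 + \sqrt{5^{2} + 9}\right) 51 = -234 + \left(13 + \sqrt{25 + 9}\right) 51 = -234 + \left(13 + \sqrt{34}\right) 51 = -234 + \left(663 + 51 \sqrt{34}\right) = 429 + 51 \sqrt{34}$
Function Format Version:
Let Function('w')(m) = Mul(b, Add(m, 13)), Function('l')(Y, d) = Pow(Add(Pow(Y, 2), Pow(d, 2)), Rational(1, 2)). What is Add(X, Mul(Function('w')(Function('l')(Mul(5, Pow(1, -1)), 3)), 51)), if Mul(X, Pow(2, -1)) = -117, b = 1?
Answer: Add(429, Mul(51, Pow(34, Rational(1, 2)))) ≈ 726.38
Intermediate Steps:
X = -234 (X = Mul(2, -117) = -234)
Function('w')(m) = Add(13, m) (Function('w')(m) = Mul(1, Add(m, 13)) = Mul(1, Add(13, m)) = Add(13, m))
Add(X, Mul(Function('w')(Function('l')(Mul(5, Pow(1, -1)), 3)), 51)) = Add(-234, Mul(Add(13, Pow(Add(Pow(Mul(5, Pow(1, -1)), 2), Pow(3, 2)), Rational(1, 2))), 51)) = Add(-234, Mul(Add(13, Pow(Add(Pow(Mul(5, 1), 2), 9), Rational(1, 2))), 51)) = Add(-234, Mul(Add(13, Pow(Add(Pow(5, 2), 9), Rational(1, 2))), 51)) = Add(-234, Mul(Add(13, Pow(Add(25, 9), Rational(1, 2))), 51)) = Add(-234, Mul(Add(13, Pow(34, Rational(1, 2))), 51)) = Add(-234, Add(663, Mul(51, Pow(34, Rational(1, 2))))) = Add(429, Mul(51, Pow(34, Rational(1, 2))))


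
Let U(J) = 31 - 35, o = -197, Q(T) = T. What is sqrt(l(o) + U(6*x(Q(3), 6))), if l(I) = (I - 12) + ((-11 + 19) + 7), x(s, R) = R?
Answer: 3*I*sqrt(22) ≈ 14.071*I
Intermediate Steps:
U(J) = -4
l(I) = 3 + I (l(I) = (-12 + I) + (8 + 7) = (-12 + I) + 15 = 3 + I)
sqrt(l(o) + U(6*x(Q(3), 6))) = sqrt((3 - 197) - 4) = sqrt(-194 - 4) = sqrt(-198) = 3*I*sqrt(22)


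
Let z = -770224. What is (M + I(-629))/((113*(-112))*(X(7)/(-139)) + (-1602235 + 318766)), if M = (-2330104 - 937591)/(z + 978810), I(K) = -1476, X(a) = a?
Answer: 43248547709/37193720361014 ≈ 0.0011628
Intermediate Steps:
M = -3267695/208586 (M = (-2330104 - 937591)/(-770224 + 978810) = -3267695/208586 ≈ -15.666)
(M + I(-629))/((113*(-112))*(X(7)/(-139)) + (-1602235 + 318766)) = (-3267695/208586 - 1476)/((113*(-112))*(7/(-139)) + (-1602235 + 318766)) = -311140631/(208586*(-88592*(-1)/139 - 1283469)) = -311140631/(208586*(-12656*(-7/139) - 1283469)) = -311140631/(208586*(88592/139 - 1283469)) = -311140631/(208586*(-178313599/139)) = -311140631/208586*(-139/178313599) = 43248547709/37193720361014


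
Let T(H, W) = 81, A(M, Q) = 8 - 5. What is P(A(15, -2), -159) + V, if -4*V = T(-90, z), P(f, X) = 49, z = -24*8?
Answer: 115/4 ≈ 28.750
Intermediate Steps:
A(M, Q) = 3
z = -192
V = -81/4 (V = -¼*81 = -81/4 ≈ -20.250)
P(A(15, -2), -159) + V = 49 - 81/4 = 115/4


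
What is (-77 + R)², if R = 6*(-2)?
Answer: 7921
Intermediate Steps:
R = -12
(-77 + R)² = (-77 - 12)² = (-89)² = 7921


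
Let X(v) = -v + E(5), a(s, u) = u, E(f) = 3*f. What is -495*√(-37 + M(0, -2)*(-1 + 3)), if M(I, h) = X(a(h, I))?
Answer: -495*I*√7 ≈ -1309.6*I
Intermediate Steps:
X(v) = 15 - v (X(v) = -v + 3*5 = -v + 15 = 15 - v)
M(I, h) = 15 - I
-495*√(-37 + M(0, -2)*(-1 + 3)) = -495*√(-37 + (15 - 1*0)*(-1 + 3)) = -495*√(-37 + (15 + 0)*2) = -495*√(-37 + 15*2) = -495*√(-37 + 30) = -495*I*√7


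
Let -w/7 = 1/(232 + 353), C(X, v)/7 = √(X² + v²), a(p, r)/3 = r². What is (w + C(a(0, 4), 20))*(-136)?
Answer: -28958888/585 ≈ -49502.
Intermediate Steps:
a(p, r) = 3*r²
C(X, v) = 7*√(X² + v²)
w = -7/585 (w = -7/(232 + 353) = -7/585 ≈ -0.011966)
(w + C(a(0, 4), 20))*(-136) = (-7/585 + 7*√((3*4²)² + 20²))*(-136) = (-7/585 + 7*√((3*16)² + 400))*(-136) = (-7/585 + 7*√(48² + 400))*(-136) = (-7/585 + 7*√(2304 + 400))*(-136) = (-7/585 + 7*√2704)*(-136) = (-7/585 + 7*52)*(-136) = (-7/585 + 364)*(-136) = (212933/585)*(-136) = -28958888/585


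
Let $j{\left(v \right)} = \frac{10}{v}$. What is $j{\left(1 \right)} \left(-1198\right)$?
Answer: $-11980$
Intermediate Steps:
$j{\left(1 \right)} \left(-1198\right) = \frac{10}{1} \left(-1198\right) = 10 \cdot 1 \left(-1198\right) = 10 \left(-1198\right) = -11980$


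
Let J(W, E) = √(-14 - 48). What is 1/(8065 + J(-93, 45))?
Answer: 8065/65044287 - I*√62/65044287 ≈ 0.00012399 - 1.2106e-7*I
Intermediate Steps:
J(W, E) = I*√62 (J(W, E) = √(-62) = I*√62)
1/(8065 + J(-93, 45)) = 1/(8065 + I*√62)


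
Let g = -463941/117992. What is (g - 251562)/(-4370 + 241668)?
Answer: -29682767445/27999265616 ≈ -1.0601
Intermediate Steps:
g = -463941/117992 (g = -463941*1/117992 = -463941/117992 ≈ -3.9320)
(g - 251562)/(-4370 + 241668) = (-463941/117992 - 251562)/(-4370 + 241668) = -29682767445/117992/237298 = -29682767445/117992*1/237298 = -29682767445/27999265616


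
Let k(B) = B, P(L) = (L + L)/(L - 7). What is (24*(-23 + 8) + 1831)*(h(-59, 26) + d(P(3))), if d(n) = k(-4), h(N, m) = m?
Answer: 32362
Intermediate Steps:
P(L) = 2*L/(-7 + L) (P(L) = (2*L)/(-7 + L) = 2*L/(-7 + L))
d(n) = -4
(24*(-23 + 8) + 1831)*(h(-59, 26) + d(P(3))) = (24*(-23 + 8) + 1831)*(26 - 4) = (24*(-15) + 1831)*22 = (-360 + 1831)*22 = 1471*22 = 32362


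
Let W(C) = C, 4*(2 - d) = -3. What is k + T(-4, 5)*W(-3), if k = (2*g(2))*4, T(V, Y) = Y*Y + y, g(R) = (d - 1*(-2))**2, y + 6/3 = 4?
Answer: 199/2 ≈ 99.500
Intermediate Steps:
d = 11/4 (d = 2 - 1/4*(-3) = 2 + 3/4 = 11/4 ≈ 2.7500)
y = 2 (y = -2 + 4 = 2)
g(R) = 361/16 (g(R) = (11/4 - 1*(-2))**2 = (11/4 + 2)**2 = (19/4)**2 = 361/16)
T(V, Y) = 2 + Y**2 (T(V, Y) = Y*Y + 2 = Y**2 + 2 = 2 + Y**2)
k = 361/2 (k = (2*(361/16))*4 = (361/8)*4 = 361/2 ≈ 180.50)
k + T(-4, 5)*W(-3) = 361/2 + (2 + 5**2)*(-3) = 361/2 + (2 + 25)*(-3) = 361/2 + 27*(-3) = 361/2 - 81 = 199/2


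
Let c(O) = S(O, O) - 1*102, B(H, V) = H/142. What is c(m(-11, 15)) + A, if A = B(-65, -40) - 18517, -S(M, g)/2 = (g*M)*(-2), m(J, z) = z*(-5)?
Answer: 551037/142 ≈ 3880.5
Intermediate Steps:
m(J, z) = -5*z
B(H, V) = H/142 (B(H, V) = H*(1/142) = H/142)
S(M, g) = 4*M*g (S(M, g) = -2*g*M*(-2) = -2*M*g*(-2) = -(-4)*M*g = 4*M*g)
A = -2629479/142 (A = (1/142)*(-65) - 18517 = -65/142 - 18517 = -2629479/142 ≈ -18517.)
c(O) = -102 + 4*O**2 (c(O) = 4*O*O - 1*102 = 4*O**2 - 102 = -102 + 4*O**2)
c(m(-11, 15)) + A = (-102 + 4*(-5*15)**2) - 2629479/142 = (-102 + 4*(-75)**2) - 2629479/142 = (-102 + 4*5625) - 2629479/142 = (-102 + 22500) - 2629479/142 = 22398 - 2629479/142 = 551037/142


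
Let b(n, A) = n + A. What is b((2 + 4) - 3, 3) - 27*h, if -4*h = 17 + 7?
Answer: 168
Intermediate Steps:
h = -6 (h = -(17 + 7)/4 = -¼*24 = -6)
b(n, A) = A + n
b((2 + 4) - 3, 3) - 27*h = (3 + ((2 + 4) - 3)) - 27*(-6) = (3 + (6 - 3)) + 162 = (3 + 3) + 162 = 6 + 162 = 168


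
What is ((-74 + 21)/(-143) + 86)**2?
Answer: 152547201/20449 ≈ 7459.9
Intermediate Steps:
((-74 + 21)/(-143) + 86)**2 = (-53*(-1/143) + 86)**2 = (53/143 + 86)**2 = (12351/143)**2 = 152547201/20449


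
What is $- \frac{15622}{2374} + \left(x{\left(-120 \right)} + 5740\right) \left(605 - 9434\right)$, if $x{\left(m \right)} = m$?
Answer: $- \frac{58897737071}{1187} \approx -4.9619 \cdot 10^{7}$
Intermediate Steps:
$- \frac{15622}{2374} + \left(x{\left(-120 \right)} + 5740\right) \left(605 - 9434\right) = - \frac{15622}{2374} + \left(-120 + 5740\right) \left(605 - 9434\right) = \left(-15622\right) \frac{1}{2374} + 5620 \left(-8829\right) = - \frac{7811}{1187} - 49618980 = - \frac{58897737071}{1187}$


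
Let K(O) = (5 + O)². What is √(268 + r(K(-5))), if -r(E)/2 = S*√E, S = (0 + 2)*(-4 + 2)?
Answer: 2*√67 ≈ 16.371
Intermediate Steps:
S = -4 (S = 2*(-2) = -4)
r(E) = 8*√E (r(E) = -(-8)*√E = 8*√E)
√(268 + r(K(-5))) = √(268 + 8*√((5 - 5)²)) = √(268 + 8*√(0²)) = √(268 + 8*√0) = √(268 + 8*0) = √(268 + 0) = √268 = 2*√67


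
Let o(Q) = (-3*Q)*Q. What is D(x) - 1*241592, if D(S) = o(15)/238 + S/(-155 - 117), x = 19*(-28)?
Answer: -114998211/476 ≈ -2.4159e+5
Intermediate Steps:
x = -532
o(Q) = -3*Q²
D(S) = -675/238 - S/272 (D(S) = -3*15²/238 + S/(-155 - 117) = -3*225*(1/238) + S/(-272) = -675*1/238 + S*(-1/272) = -675/238 - S/272)
D(x) - 1*241592 = (-675/238 - 1/272*(-532)) - 1*241592 = (-675/238 + 133/68) - 241592 = -419/476 - 241592 = -114998211/476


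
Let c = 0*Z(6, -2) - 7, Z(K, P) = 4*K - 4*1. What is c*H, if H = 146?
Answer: -1022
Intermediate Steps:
Z(K, P) = -4 + 4*K (Z(K, P) = 4*K - 4 = -4 + 4*K)
c = -7 (c = 0*(-4 + 4*6) - 7 = 0*(-4 + 24) - 7 = 0*20 - 7 = 0 - 7 = -7)
c*H = -7*146 = -1022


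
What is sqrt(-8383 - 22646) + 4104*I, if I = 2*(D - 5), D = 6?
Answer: 8208 + I*sqrt(31029) ≈ 8208.0 + 176.15*I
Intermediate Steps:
I = 2 (I = 2*(6 - 5) = 2*1 = 2)
sqrt(-8383 - 22646) + 4104*I = sqrt(-8383 - 22646) + 4104*2 = sqrt(-31029) + 8208 = I*sqrt(31029) + 8208 = 8208 + I*sqrt(31029)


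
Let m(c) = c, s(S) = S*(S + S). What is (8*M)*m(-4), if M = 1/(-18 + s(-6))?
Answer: -16/27 ≈ -0.59259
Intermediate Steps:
s(S) = 2*S**2 (s(S) = S*(2*S) = 2*S**2)
M = 1/54 (M = 1/(-18 + 2*(-6)**2) = 1/(-18 + 2*36) = 1/(-18 + 72) = 1/54 ≈ 0.018519)
(8*M)*m(-4) = (8*(1/54))*(-4) = (4/27)*(-4) = -16/27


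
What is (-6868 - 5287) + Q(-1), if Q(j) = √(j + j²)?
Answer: -12155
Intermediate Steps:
(-6868 - 5287) + Q(-1) = (-6868 - 5287) + √(-(1 - 1)) = -12155 + √(-1*0) = -12155 + √0 = -12155 + 0 = -12155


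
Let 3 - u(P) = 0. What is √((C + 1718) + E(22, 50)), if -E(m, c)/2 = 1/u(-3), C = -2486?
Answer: I*√6918/3 ≈ 27.725*I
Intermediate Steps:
u(P) = 3 (u(P) = 3 - 1*0 = 3 + 0 = 3)
E(m, c) = -⅔ (E(m, c) = -2/3 = -2*⅓ = -⅔)
√((C + 1718) + E(22, 50)) = √((-2486 + 1718) - ⅔) = √(-768 - ⅔) = √(-2306/3) = I*√6918/3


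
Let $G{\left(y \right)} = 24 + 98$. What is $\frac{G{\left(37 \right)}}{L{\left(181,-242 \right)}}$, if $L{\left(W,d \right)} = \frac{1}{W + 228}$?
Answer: $49898$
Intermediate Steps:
$G{\left(y \right)} = 122$
$L{\left(W,d \right)} = \frac{1}{228 + W}$
$\frac{G{\left(37 \right)}}{L{\left(181,-242 \right)}} = \frac{122}{\frac{1}{228 + 181}} = \frac{122}{\frac{1}{409}} = 122 \frac{1}{\frac{1}{409}} = 122 \cdot 409 = 49898$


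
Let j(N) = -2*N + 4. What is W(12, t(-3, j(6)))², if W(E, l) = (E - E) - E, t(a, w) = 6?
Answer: 144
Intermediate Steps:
j(N) = 4 - 2*N
W(E, l) = -E (W(E, l) = 0 - E = -E)
W(12, t(-3, j(6)))² = (-1*12)² = (-12)² = 144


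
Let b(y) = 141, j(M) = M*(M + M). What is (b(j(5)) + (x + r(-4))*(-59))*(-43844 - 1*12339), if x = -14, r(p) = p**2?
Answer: -1292209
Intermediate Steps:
j(M) = 2*M**2 (j(M) = M*(2*M) = 2*M**2)
(b(j(5)) + (x + r(-4))*(-59))*(-43844 - 1*12339) = (141 + (-14 + (-4)**2)*(-59))*(-43844 - 1*12339) = (141 + (-14 + 16)*(-59))*(-43844 - 12339) = (141 + 2*(-59))*(-56183) = (141 - 118)*(-56183) = 23*(-56183) = -1292209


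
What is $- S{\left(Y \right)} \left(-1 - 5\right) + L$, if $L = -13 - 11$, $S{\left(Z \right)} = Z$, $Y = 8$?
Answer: $24$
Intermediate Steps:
$L = -24$
$- S{\left(Y \right)} \left(-1 - 5\right) + L = \left(-1\right) 8 \left(-1 - 5\right) - 24 = - 8 \left(-1 - 5\right) - 24 = \left(-8\right) \left(-6\right) - 24 = 48 - 24 = 24$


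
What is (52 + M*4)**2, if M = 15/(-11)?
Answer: 262144/121 ≈ 2166.5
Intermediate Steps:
M = -15/11 (M = 15*(-1/11) = -15/11 ≈ -1.3636)
(52 + M*4)**2 = (52 - 15/11*4)**2 = (52 - 60/11)**2 = (512/11)**2 = 262144/121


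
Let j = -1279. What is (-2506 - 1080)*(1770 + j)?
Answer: -1760726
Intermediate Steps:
(-2506 - 1080)*(1770 + j) = (-2506 - 1080)*(1770 - 1279) = -3586*491 = -1760726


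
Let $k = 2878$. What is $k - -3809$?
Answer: $6687$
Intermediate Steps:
$k - -3809 = 2878 - -3809 = 2878 + 3809 = 6687$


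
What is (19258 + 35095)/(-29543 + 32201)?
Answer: 54353/2658 ≈ 20.449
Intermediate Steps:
(19258 + 35095)/(-29543 + 32201) = 54353/2658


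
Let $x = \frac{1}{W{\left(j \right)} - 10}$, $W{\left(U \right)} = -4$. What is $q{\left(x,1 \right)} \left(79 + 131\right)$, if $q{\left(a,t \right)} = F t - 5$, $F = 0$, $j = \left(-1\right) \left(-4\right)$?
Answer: $-1050$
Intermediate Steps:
$j = 4$
$x = - \frac{1}{14}$ ($x = \frac{1}{-4 - 10} = \frac{1}{-14} = - \frac{1}{14} \approx -0.071429$)
$q{\left(a,t \right)} = -5$ ($q{\left(a,t \right)} = 0 t - 5 = 0 - 5 = -5$)
$q{\left(x,1 \right)} \left(79 + 131\right) = - 5 \left(79 + 131\right) = \left(-5\right) 210 = -1050$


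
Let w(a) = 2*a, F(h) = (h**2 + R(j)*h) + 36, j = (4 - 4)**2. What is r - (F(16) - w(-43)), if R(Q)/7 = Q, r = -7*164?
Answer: -1526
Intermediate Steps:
j = 0 (j = 0**2 = 0)
r = -1148
R(Q) = 7*Q
F(h) = 36 + h**2 (F(h) = (h**2 + (7*0)*h) + 36 = (h**2 + 0*h) + 36 = (h**2 + 0) + 36 = h**2 + 36 = 36 + h**2)
r - (F(16) - w(-43)) = -1148 - ((36 + 16**2) - 2*(-43)) = -1148 - ((36 + 256) - 1*(-86)) = -1148 - (292 + 86) = -1148 - 1*378 = -1148 - 378 = -1526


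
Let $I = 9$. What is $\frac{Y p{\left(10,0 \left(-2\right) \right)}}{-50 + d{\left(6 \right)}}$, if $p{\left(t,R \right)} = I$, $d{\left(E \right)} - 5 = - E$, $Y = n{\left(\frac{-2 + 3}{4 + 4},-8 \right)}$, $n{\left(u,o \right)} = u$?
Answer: $- \frac{3}{136} \approx -0.022059$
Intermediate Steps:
$Y = \frac{1}{8}$ ($Y = \frac{-2 + 3}{4 + 4} = 1 \cdot \frac{1}{8} = \frac{1}{8} \approx 0.125$)
$d{\left(E \right)} = 5 - E$
$p{\left(t,R \right)} = 9$
$\frac{Y p{\left(10,0 \left(-2\right) \right)}}{-50 + d{\left(6 \right)}} = \frac{\frac{1}{8} \cdot 9}{-50 + \left(5 - 6\right)} = \frac{9}{8 \left(-50 + \left(5 - 6\right)\right)} = \frac{9}{8 \left(-50 - 1\right)} = \frac{9}{8 \left(-51\right)} = \frac{9}{8} \left(- \frac{1}{51}\right) = - \frac{3}{136}$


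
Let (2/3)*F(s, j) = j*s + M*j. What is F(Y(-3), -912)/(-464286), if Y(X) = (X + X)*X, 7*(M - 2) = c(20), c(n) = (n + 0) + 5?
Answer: 37620/541667 ≈ 0.069452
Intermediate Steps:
c(n) = 5 + n (c(n) = n + 5 = 5 + n)
M = 39/7 (M = 2 + (5 + 20)/7 = 2 + (⅐)*25 = 2 + 25/7 = 39/7 ≈ 5.5714)
Y(X) = 2*X² (Y(X) = (2*X)*X = 2*X²)
F(s, j) = 117*j/14 + 3*j*s/2 (F(s, j) = 3*(j*s + 39*j/7)/2 = 3*(39*j/7 + j*s)/2 = 117*j/14 + 3*j*s/2)
F(Y(-3), -912)/(-464286) = ((3/14)*(-912)*(39 + 7*(2*(-3)²)))/(-464286) = ((3/14)*(-912)*(39 + 7*(2*9)))*(-1/464286) = ((3/14)*(-912)*(39 + 7*18))*(-1/464286) = ((3/14)*(-912)*(39 + 126))*(-1/464286) = ((3/14)*(-912)*165)*(-1/464286) = -225720/7*(-1/464286) = 37620/541667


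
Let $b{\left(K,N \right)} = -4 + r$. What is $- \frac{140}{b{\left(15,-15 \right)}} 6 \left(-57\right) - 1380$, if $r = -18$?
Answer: $- \frac{39120}{11} \approx -3556.4$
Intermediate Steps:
$b{\left(K,N \right)} = -22$ ($b{\left(K,N \right)} = -4 - 18 = -22$)
$- \frac{140}{b{\left(15,-15 \right)}} 6 \left(-57\right) - 1380 = - \frac{140}{-22} \cdot 6 \left(-57\right) - 1380 = \left(-140\right) \left(- \frac{1}{22}\right) \left(-342\right) - 1380 = \frac{70}{11} \left(-342\right) - 1380 = - \frac{23940}{11} - 1380 = - \frac{39120}{11}$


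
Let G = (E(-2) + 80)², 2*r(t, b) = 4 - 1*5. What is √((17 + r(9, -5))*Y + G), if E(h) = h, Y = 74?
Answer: √7305 ≈ 85.469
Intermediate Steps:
r(t, b) = -½ (r(t, b) = (4 - 1*5)/2 = (4 - 5)/2 = (½)*(-1) = -½)
G = 6084 (G = (-2 + 80)² = 78² = 6084)
√((17 + r(9, -5))*Y + G) = √((17 - ½)*74 + 6084) = √((33/2)*74 + 6084) = √(1221 + 6084) = √7305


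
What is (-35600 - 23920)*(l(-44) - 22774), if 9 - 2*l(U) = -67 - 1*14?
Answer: 1352830080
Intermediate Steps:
l(U) = 45 (l(U) = 9/2 - (-67 - 1*14)/2 = 9/2 - (-67 - 14)/2 = 9/2 - ½*(-81) = 9/2 + 81/2 = 45)
(-35600 - 23920)*(l(-44) - 22774) = (-35600 - 23920)*(45 - 22774) = -59520*(-22729) = 1352830080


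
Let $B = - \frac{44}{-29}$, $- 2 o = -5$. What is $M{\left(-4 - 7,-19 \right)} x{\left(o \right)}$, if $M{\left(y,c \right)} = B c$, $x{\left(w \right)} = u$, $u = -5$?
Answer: $\frac{4180}{29} \approx 144.14$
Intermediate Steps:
$o = \frac{5}{2}$ ($o = \left(- \frac{1}{2}\right) \left(-5\right) = \frac{5}{2} \approx 2.5$)
$B = \frac{44}{29}$ ($B = \left(-44\right) \left(- \frac{1}{29}\right) = \frac{44}{29} \approx 1.5172$)
$x{\left(w \right)} = -5$
$M{\left(y,c \right)} = \frac{44 c}{29}$
$M{\left(-4 - 7,-19 \right)} x{\left(o \right)} = \frac{44}{29} \left(-19\right) \left(-5\right) = \left(- \frac{836}{29}\right) \left(-5\right) = \frac{4180}{29}$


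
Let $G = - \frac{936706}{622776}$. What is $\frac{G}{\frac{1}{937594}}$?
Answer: $- \frac{31366068763}{22242} \approx -1.4102 \cdot 10^{6}$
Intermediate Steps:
$G = - \frac{468353}{311388}$ ($G = \left(-936706\right) \frac{1}{622776} = - \frac{468353}{311388} \approx -1.5041$)
$\frac{G}{\frac{1}{937594}} = - \frac{468353}{311388 \cdot \frac{1}{937594}} = - \frac{468353 \frac{1}{\frac{1}{937594}}}{311388} = \left(- \frac{468353}{311388}\right) 937594 = - \frac{31366068763}{22242}$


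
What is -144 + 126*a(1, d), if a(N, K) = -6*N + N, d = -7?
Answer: -774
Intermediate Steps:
a(N, K) = -5*N
-144 + 126*a(1, d) = -144 + 126*(-5*1) = -144 + 126*(-5) = -144 - 630 = -774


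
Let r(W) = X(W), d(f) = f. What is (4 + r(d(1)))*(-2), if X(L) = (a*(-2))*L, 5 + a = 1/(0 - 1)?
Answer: -32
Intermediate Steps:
a = -6 (a = -5 + 1/(0 - 1) = -5 + 1/(-1) = -5 - 1 = -6)
X(L) = 12*L (X(L) = (-6*(-2))*L = 12*L)
r(W) = 12*W
(4 + r(d(1)))*(-2) = (4 + 12*1)*(-2) = (4 + 12)*(-2) = 16*(-2) = -32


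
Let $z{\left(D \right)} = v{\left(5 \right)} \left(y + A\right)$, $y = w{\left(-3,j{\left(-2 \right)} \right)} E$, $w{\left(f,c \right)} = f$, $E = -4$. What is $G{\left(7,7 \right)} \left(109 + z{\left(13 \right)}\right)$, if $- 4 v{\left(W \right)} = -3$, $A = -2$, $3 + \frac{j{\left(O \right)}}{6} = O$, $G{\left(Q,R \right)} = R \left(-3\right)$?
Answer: $- \frac{4893}{2} \approx -2446.5$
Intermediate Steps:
$G{\left(Q,R \right)} = - 3 R$
$j{\left(O \right)} = -18 + 6 O$
$v{\left(W \right)} = \frac{3}{4}$ ($v{\left(W \right)} = \left(- \frac{1}{4}\right) \left(-3\right) = \frac{3}{4}$)
$y = 12$ ($y = \left(-3\right) \left(-4\right) = 12$)
$z{\left(D \right)} = \frac{15}{2}$ ($z{\left(D \right)} = \frac{3 \left(12 - 2\right)}{4} = \frac{3}{4} \cdot 10 = \frac{15}{2}$)
$G{\left(7,7 \right)} \left(109 + z{\left(13 \right)}\right) = \left(-3\right) 7 \left(109 + \frac{15}{2}\right) = \left(-21\right) \frac{233}{2} = - \frac{4893}{2}$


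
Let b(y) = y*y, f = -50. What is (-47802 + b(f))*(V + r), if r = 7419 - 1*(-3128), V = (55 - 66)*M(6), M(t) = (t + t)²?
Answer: -406041826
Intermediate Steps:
M(t) = 4*t² (M(t) = (2*t)² = 4*t²)
b(y) = y²
V = -1584 (V = (55 - 66)*(4*6²) = -44*36 = -11*144 = -1584)
r = 10547 (r = 7419 + 3128 = 10547)
(-47802 + b(f))*(V + r) = (-47802 + (-50)²)*(-1584 + 10547) = (-47802 + 2500)*8963 = -45302*8963 = -406041826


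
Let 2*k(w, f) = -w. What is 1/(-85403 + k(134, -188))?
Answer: -1/85470 ≈ -1.1700e-5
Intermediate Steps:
k(w, f) = -w/2 (k(w, f) = (-w)/2 = -w/2)
1/(-85403 + k(134, -188)) = 1/(-85403 - ½*134) = 1/(-85403 - 67) = 1/(-85470) = -1/85470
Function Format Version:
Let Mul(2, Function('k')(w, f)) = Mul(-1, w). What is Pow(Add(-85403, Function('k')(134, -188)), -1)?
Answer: Rational(-1, 85470) ≈ -1.1700e-5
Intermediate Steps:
Function('k')(w, f) = Mul(Rational(-1, 2), w) (Function('k')(w, f) = Mul(Rational(1, 2), Mul(-1, w)) = Mul(Rational(-1, 2), w))
Pow(Add(-85403, Function('k')(134, -188)), -1) = Pow(Add(-85403, Mul(Rational(-1, 2), 134)), -1) = Pow(Add(-85403, -67), -1) = Pow(-85470, -1) = Rational(-1, 85470)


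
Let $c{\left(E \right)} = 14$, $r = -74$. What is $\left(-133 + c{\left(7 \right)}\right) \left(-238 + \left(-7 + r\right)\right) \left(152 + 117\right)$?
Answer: $10211509$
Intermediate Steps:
$\left(-133 + c{\left(7 \right)}\right) \left(-238 + \left(-7 + r\right)\right) \left(152 + 117\right) = \left(-133 + 14\right) \left(-238 - 81\right) \left(152 + 117\right) = - 119 \left(-238 - 81\right) 269 = - 119 \left(\left(-319\right) 269\right) = \left(-119\right) \left(-85811\right) = 10211509$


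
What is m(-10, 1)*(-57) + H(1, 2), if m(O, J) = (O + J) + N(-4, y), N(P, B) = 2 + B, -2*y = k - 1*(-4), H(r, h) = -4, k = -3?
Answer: 847/2 ≈ 423.50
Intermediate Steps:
y = -½ (y = -(-3 - 1*(-4))/2 = -(-3 + 4)/2 = -½*1 = -½ ≈ -0.50000)
m(O, J) = 3/2 + J + O (m(O, J) = (O + J) + (2 - ½) = (J + O) + 3/2 = 3/2 + J + O)
m(-10, 1)*(-57) + H(1, 2) = (3/2 + 1 - 10)*(-57) - 4 = -15/2*(-57) - 4 = 855/2 - 4 = 847/2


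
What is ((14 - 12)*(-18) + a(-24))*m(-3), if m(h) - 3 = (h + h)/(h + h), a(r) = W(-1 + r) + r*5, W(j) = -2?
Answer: -632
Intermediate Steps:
a(r) = -2 + 5*r (a(r) = -2 + r*5 = -2 + 5*r)
m(h) = 4 (m(h) = 3 + (h + h)/(h + h) = 3 + (2*h)/((2*h)) = 3 + (2*h)*(1/(2*h)) = 3 + 1 = 4)
((14 - 12)*(-18) + a(-24))*m(-3) = ((14 - 12)*(-18) + (-2 + 5*(-24)))*4 = (2*(-18) + (-2 - 120))*4 = (-36 - 122)*4 = -158*4 = -632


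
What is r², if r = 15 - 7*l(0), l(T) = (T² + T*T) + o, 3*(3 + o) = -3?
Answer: 1849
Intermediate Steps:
o = -4 (o = -3 + (⅓)*(-3) = -3 - 1 = -4)
l(T) = -4 + 2*T² (l(T) = (T² + T*T) - 4 = (T² + T²) - 4 = 2*T² - 4 = -4 + 2*T²)
r = 43 (r = 15 - 7*(-4 + 2*0²) = 15 - 7*(-4 + 2*0) = 15 - 7*(-4 + 0) = 15 - 7*(-4) = 15 + 28 = 43)
r² = 43² = 1849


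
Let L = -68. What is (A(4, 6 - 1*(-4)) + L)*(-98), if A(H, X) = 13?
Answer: 5390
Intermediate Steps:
(A(4, 6 - 1*(-4)) + L)*(-98) = (13 - 68)*(-98) = -55*(-98) = 5390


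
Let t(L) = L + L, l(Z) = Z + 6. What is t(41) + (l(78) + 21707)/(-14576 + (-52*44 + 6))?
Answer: 1360565/16858 ≈ 80.707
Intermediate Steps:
l(Z) = 6 + Z
t(L) = 2*L
t(41) + (l(78) + 21707)/(-14576 + (-52*44 + 6)) = 2*41 + ((6 + 78) + 21707)/(-14576 + (-52*44 + 6)) = 82 + (84 + 21707)/(-14576 + (-2288 + 6)) = 82 + 21791/(-14576 - 2282) = 82 + 21791/(-16858) = 82 + 21791*(-1/16858) = 82 - 21791/16858 = 1360565/16858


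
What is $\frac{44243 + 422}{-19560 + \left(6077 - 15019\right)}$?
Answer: $- \frac{44665}{28502} \approx -1.5671$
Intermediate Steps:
$\frac{44243 + 422}{-19560 + \left(6077 - 15019\right)} = \frac{44665}{-19560 - 8942} = \frac{44665}{-28502} = 44665 \left(- \frac{1}{28502}\right) = - \frac{44665}{28502}$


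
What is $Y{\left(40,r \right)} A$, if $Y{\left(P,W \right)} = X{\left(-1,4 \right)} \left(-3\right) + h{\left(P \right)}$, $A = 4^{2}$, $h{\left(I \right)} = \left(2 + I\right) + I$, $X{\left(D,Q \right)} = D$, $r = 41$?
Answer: $1360$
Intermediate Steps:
$h{\left(I \right)} = 2 + 2 I$
$A = 16$
$Y{\left(P,W \right)} = 5 + 2 P$ ($Y{\left(P,W \right)} = \left(-1\right) \left(-3\right) + \left(2 + 2 P\right) = 3 + \left(2 + 2 P\right) = 5 + 2 P$)
$Y{\left(40,r \right)} A = \left(5 + 2 \cdot 40\right) 16 = \left(5 + 80\right) 16 = 85 \cdot 16 = 1360$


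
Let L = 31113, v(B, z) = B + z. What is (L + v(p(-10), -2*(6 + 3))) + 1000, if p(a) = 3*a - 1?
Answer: 32064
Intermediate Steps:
p(a) = -1 + 3*a
(L + v(p(-10), -2*(6 + 3))) + 1000 = (31113 + ((-1 + 3*(-10)) - 2*(6 + 3))) + 1000 = (31113 + ((-1 - 30) - 2*9)) + 1000 = (31113 + (-31 - 18)) + 1000 = (31113 - 49) + 1000 = 31064 + 1000 = 32064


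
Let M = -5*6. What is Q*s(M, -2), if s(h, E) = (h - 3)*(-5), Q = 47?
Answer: 7755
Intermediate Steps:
M = -30
s(h, E) = 15 - 5*h (s(h, E) = (-3 + h)*(-5) = 15 - 5*h)
Q*s(M, -2) = 47*(15 - 5*(-30)) = 47*(15 + 150) = 47*165 = 7755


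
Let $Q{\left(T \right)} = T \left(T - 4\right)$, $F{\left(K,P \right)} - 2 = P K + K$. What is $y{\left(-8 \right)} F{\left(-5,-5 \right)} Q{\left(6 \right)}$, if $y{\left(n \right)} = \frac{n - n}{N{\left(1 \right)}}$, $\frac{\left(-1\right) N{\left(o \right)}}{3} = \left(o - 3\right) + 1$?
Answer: $0$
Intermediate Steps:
$F{\left(K,P \right)} = 2 + K + K P$ ($F{\left(K,P \right)} = 2 + \left(P K + K\right) = 2 + \left(K P + K\right) = 2 + \left(K + K P\right) = 2 + K + K P$)
$N{\left(o \right)} = 6 - 3 o$ ($N{\left(o \right)} = - 3 \left(\left(o - 3\right) + 1\right) = - 3 \left(\left(-3 + o\right) + 1\right) = - 3 \left(-2 + o\right) = 6 - 3 o$)
$y{\left(n \right)} = 0$ ($y{\left(n \right)} = \frac{n - n}{6 - 3} = \frac{0}{6 - 3} = \frac{0}{3} = 0 \cdot \frac{1}{3} = 0$)
$Q{\left(T \right)} = T \left(-4 + T\right)$
$y{\left(-8 \right)} F{\left(-5,-5 \right)} Q{\left(6 \right)} = 0 \left(2 - 5 - -25\right) 6 \left(-4 + 6\right) = 0 \left(2 - 5 + 25\right) 6 \cdot 2 = 0 \cdot 22 \cdot 12 = 0 \cdot 12 = 0$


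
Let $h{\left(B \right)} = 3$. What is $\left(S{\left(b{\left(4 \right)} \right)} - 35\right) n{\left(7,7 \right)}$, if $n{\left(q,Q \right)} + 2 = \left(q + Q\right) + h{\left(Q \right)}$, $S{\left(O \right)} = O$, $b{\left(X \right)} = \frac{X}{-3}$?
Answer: $-545$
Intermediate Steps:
$b{\left(X \right)} = - \frac{X}{3}$ ($b{\left(X \right)} = X \left(- \frac{1}{3}\right) = - \frac{X}{3}$)
$n{\left(q,Q \right)} = 1 + Q + q$ ($n{\left(q,Q \right)} = -2 + \left(\left(q + Q\right) + 3\right) = -2 + \left(\left(Q + q\right) + 3\right) = -2 + \left(3 + Q + q\right) = 1 + Q + q$)
$\left(S{\left(b{\left(4 \right)} \right)} - 35\right) n{\left(7,7 \right)} = \left(\left(- \frac{1}{3}\right) 4 - 35\right) \left(1 + 7 + 7\right) = \left(- \frac{4}{3} - 35\right) 15 = \left(- \frac{109}{3}\right) 15 = -545$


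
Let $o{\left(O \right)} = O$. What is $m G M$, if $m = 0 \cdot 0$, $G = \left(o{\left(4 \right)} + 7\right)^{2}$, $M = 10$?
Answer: $0$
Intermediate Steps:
$G = 121$ ($G = \left(4 + 7\right)^{2} = 11^{2} = 121$)
$m = 0$
$m G M = 0 \cdot 121 \cdot 10 = 0 \cdot 10 = 0$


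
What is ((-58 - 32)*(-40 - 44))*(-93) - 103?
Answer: -703183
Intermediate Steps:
((-58 - 32)*(-40 - 44))*(-93) - 103 = -90*(-84)*(-93) - 103 = 7560*(-93) - 103 = -703080 - 103 = -703183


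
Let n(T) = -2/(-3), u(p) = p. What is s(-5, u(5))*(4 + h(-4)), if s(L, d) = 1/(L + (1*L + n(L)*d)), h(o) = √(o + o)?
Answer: -⅗ - 3*I*√2/10 ≈ -0.6 - 0.42426*I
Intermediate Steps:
h(o) = √2*√o (h(o) = √(2*o) = √2*√o)
n(T) = ⅔ (n(T) = -2*(-⅓) = ⅔)
s(L, d) = 1/(2*L + 2*d/3) (s(L, d) = 1/(L + (1*L + 2*d/3)) = 1/(L + (L + 2*d/3)) = 1/(2*L + 2*d/3))
s(-5, u(5))*(4 + h(-4)) = (3/(2*(5 + 3*(-5))))*(4 + √2*√(-4)) = (3/(2*(5 - 15)))*(4 + √2*(2*I)) = ((3/2)/(-10))*(4 + 2*I*√2) = ((3/2)*(-⅒))*(4 + 2*I*√2) = -3*(4 + 2*I*√2)/20 = -⅗ - 3*I*√2/10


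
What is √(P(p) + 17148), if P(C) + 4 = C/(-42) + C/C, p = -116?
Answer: √7562163/21 ≈ 130.95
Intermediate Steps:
P(C) = -3 - C/42 (P(C) = -4 + (C/(-42) + C/C) = -4 + (C*(-1/42) + 1) = -4 + (-C/42 + 1) = -4 + (1 - C/42) = -3 - C/42)
√(P(p) + 17148) = √((-3 - 1/42*(-116)) + 17148) = √((-3 + 58/21) + 17148) = √(-5/21 + 17148) = √(360103/21) = √7562163/21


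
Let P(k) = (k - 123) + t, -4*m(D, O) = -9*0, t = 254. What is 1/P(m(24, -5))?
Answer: 1/131 ≈ 0.0076336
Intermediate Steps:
m(D, O) = 0 (m(D, O) = -(-9)*0/4 = -1/4*0 = 0)
P(k) = 131 + k (P(k) = (k - 123) + 254 = (-123 + k) + 254 = 131 + k)
1/P(m(24, -5)) = 1/(131 + 0) = 1/131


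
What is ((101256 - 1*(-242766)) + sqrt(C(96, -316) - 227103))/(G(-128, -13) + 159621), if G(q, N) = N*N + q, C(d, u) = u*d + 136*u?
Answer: 172011/79831 + I*sqrt(300415)/159662 ≈ 2.1547 + 0.0034329*I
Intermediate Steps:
C(d, u) = 136*u + d*u (C(d, u) = d*u + 136*u = 136*u + d*u)
G(q, N) = q + N**2 (G(q, N) = N**2 + q = q + N**2)
((101256 - 1*(-242766)) + sqrt(C(96, -316) - 227103))/(G(-128, -13) + 159621) = ((101256 - 1*(-242766)) + sqrt(-316*(136 + 96) - 227103))/((-128 + (-13)**2) + 159621) = ((101256 + 242766) + sqrt(-316*232 - 227103))/((-128 + 169) + 159621) = (344022 + sqrt(-73312 - 227103))/(41 + 159621) = (344022 + sqrt(-300415))/159662 = (344022 + I*sqrt(300415))*(1/159662) = 172011/79831 + I*sqrt(300415)/159662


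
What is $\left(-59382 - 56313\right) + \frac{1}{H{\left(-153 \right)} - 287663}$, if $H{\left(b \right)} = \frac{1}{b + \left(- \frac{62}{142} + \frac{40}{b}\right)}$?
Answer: $- \frac{55566976186857677}{480288484249} \approx -1.157 \cdot 10^{5}$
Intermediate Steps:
$H{\left(b \right)} = \frac{1}{- \frac{31}{71} + b + \frac{40}{b}}$ ($H{\left(b \right)} = \frac{1}{b + \left(\left(-62\right) \frac{1}{142} + \frac{40}{b}\right)} = \frac{1}{b - \left(\frac{31}{71} - \frac{40}{b}\right)} = \frac{1}{- \frac{31}{71} + b + \frac{40}{b}}$)
$\left(-59382 - 56313\right) + \frac{1}{H{\left(-153 \right)} - 287663} = \left(-59382 - 56313\right) + \frac{1}{71 \left(-153\right) \frac{1}{2840 - -4743 + 71 \left(-153\right)^{2}} - 287663} = -115695 + \frac{1}{71 \left(-153\right) \frac{1}{2840 + 4743 + 71 \cdot 23409} - 287663} = -115695 + \frac{1}{71 \left(-153\right) \frac{1}{2840 + 4743 + 1662039} - 287663} = -115695 + \frac{1}{71 \left(-153\right) \frac{1}{1669622} - 287663} = -115695 + \frac{1}{- \frac{10863}{1669622} - 287663} = -115695 + \frac{1}{- \frac{480288484249}{1669622}} = -115695 - \frac{1669622}{480288484249} = - \frac{55566976186857677}{480288484249}$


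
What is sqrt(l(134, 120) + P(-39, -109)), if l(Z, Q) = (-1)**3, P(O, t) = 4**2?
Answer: sqrt(15) ≈ 3.8730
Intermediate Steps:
P(O, t) = 16
l(Z, Q) = -1
sqrt(l(134, 120) + P(-39, -109)) = sqrt(-1 + 16) = sqrt(15)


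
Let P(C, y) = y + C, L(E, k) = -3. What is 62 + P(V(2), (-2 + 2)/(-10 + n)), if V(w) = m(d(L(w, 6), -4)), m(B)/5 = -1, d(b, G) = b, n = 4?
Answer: 57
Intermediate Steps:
m(B) = -5 (m(B) = 5*(-1) = -5)
V(w) = -5
P(C, y) = C + y
62 + P(V(2), (-2 + 2)/(-10 + n)) = 62 + (-5 + (-2 + 2)/(-10 + 4)) = 62 + (-5 + 0/(-6)) = 62 + (-5 + 0*(-⅙)) = 62 + (-5 + 0) = 62 - 5 = 57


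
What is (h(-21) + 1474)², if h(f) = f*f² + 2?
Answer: 60606225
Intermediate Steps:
h(f) = 2 + f³ (h(f) = f³ + 2 = 2 + f³)
(h(-21) + 1474)² = ((2 + (-21)³) + 1474)² = ((2 - 9261) + 1474)² = (-9259 + 1474)² = (-7785)² = 60606225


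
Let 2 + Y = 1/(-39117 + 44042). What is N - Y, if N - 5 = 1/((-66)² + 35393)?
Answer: 1370311951/195763825 ≈ 6.9998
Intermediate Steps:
N = 198746/39749 (N = 5 + 1/((-66)² + 35393) = 5 + 1/(4356 + 35393) = 5 + 1/39749 = 198746/39749 ≈ 5.0000)
Y = -9849/4925 (Y = -2 + 1/(-39117 + 44042) = -2 + 1/4925 = -9849/4925 ≈ -1.9998)
N - Y = 198746/39749 - 1*(-9849/4925) = 198746/39749 + 9849/4925 = 1370311951/195763825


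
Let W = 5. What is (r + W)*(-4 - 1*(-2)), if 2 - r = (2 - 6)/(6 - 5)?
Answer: -22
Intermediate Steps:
r = 6 (r = 2 - (2 - 6)/(6 - 5) = 2 - (-4)/1 = 2 - (-4) = 2 - 1*(-4) = 2 + 4 = 6)
(r + W)*(-4 - 1*(-2)) = (6 + 5)*(-4 - 1*(-2)) = 11*(-4 + 2) = 11*(-2) = -22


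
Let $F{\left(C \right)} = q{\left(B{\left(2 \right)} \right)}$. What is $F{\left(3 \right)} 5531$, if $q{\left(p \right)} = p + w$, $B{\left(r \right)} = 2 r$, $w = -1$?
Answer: $16593$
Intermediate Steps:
$q{\left(p \right)} = -1 + p$ ($q{\left(p \right)} = p - 1 = -1 + p$)
$F{\left(C \right)} = 3$ ($F{\left(C \right)} = -1 + 2 \cdot 2 = -1 + 4 = 3$)
$F{\left(3 \right)} 5531 = 3 \cdot 5531 = 16593$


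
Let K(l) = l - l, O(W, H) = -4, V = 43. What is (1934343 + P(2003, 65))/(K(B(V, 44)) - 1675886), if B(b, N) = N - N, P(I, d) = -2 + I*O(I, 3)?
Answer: -1926329/1675886 ≈ -1.1494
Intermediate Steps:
P(I, d) = -2 - 4*I (P(I, d) = -2 + I*(-4) = -2 - 4*I)
B(b, N) = 0
K(l) = 0
(1934343 + P(2003, 65))/(K(B(V, 44)) - 1675886) = (1934343 + (-2 - 4*2003))/(0 - 1675886) = (1934343 + (-2 - 8012))/(-1675886) = (1934343 - 8014)*(-1/1675886) = 1926329*(-1/1675886) = -1926329/1675886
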